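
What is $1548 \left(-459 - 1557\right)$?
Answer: $-3120768$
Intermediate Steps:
$1548 \left(-459 - 1557\right) = 1548 \left(-2016\right) = -3120768$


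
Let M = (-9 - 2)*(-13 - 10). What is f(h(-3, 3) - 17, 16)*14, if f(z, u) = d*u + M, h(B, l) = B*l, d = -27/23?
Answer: 75418/23 ≈ 3279.0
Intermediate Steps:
d = -27/23 (d = -27*1/23 = -27/23 ≈ -1.1739)
M = 253 (M = -11*(-23) = 253)
f(z, u) = 253 - 27*u/23 (f(z, u) = -27*u/23 + 253 = 253 - 27*u/23)
f(h(-3, 3) - 17, 16)*14 = (253 - 27/23*16)*14 = (253 - 432/23)*14 = (5387/23)*14 = 75418/23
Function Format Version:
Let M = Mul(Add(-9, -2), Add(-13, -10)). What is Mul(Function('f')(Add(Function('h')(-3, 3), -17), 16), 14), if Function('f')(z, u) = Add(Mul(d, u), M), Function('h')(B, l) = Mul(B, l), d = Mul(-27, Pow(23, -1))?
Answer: Rational(75418, 23) ≈ 3279.0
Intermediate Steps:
d = Rational(-27, 23) (d = Mul(-27, Rational(1, 23)) = Rational(-27, 23) ≈ -1.1739)
M = 253 (M = Mul(-11, -23) = 253)
Function('f')(z, u) = Add(253, Mul(Rational(-27, 23), u)) (Function('f')(z, u) = Add(Mul(Rational(-27, 23), u), 253) = Add(253, Mul(Rational(-27, 23), u)))
Mul(Function('f')(Add(Function('h')(-3, 3), -17), 16), 14) = Mul(Add(253, Mul(Rational(-27, 23), 16)), 14) = Mul(Add(253, Rational(-432, 23)), 14) = Mul(Rational(5387, 23), 14) = Rational(75418, 23)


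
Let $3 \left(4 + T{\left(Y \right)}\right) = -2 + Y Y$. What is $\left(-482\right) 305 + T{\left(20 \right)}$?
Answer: $- \frac{440644}{3} \approx -1.4688 \cdot 10^{5}$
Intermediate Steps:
$T{\left(Y \right)} = - \frac{14}{3} + \frac{Y^{2}}{3}$ ($T{\left(Y \right)} = -4 + \frac{-2 + Y Y}{3} = -4 + \frac{-2 + Y^{2}}{3} = -4 + \left(- \frac{2}{3} + \frac{Y^{2}}{3}\right) = - \frac{14}{3} + \frac{Y^{2}}{3}$)
$\left(-482\right) 305 + T{\left(20 \right)} = \left(-482\right) 305 - \left(\frac{14}{3} - \frac{20^{2}}{3}\right) = -147010 + \left(- \frac{14}{3} + \frac{1}{3} \cdot 400\right) = -147010 + \left(- \frac{14}{3} + \frac{400}{3}\right) = -147010 + \frac{386}{3} = - \frac{440644}{3}$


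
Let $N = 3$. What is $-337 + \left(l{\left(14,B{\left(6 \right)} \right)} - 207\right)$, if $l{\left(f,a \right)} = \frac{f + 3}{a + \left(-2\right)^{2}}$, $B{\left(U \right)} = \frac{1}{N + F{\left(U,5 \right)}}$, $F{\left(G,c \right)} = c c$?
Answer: $- \frac{60996}{113} \approx -539.79$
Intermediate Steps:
$F{\left(G,c \right)} = c^{2}$
$B{\left(U \right)} = \frac{1}{28}$ ($B{\left(U \right)} = \frac{1}{3 + 5^{2}} = \frac{1}{3 + 25} = \frac{1}{28}$)
$l{\left(f,a \right)} = \frac{3 + f}{4 + a}$ ($l{\left(f,a \right)} = \frac{3 + f}{a + 4} = \frac{3 + f}{4 + a}$)
$-337 + \left(l{\left(14,B{\left(6 \right)} \right)} - 207\right) = -337 - \left(207 - \frac{3 + 14}{4 + \frac{1}{28}}\right) = -337 - \left(207 - \frac{1}{\frac{113}{28}} \cdot 17\right) = -337 + \left(\frac{28}{113} \cdot 17 - 207\right) = -337 + \left(\frac{476}{113} - 207\right) = -337 - \frac{22915}{113} = - \frac{60996}{113}$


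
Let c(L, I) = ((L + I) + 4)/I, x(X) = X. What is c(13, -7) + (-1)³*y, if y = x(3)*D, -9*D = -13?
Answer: -121/21 ≈ -5.7619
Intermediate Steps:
c(L, I) = (4 + I + L)/I (c(L, I) = ((I + L) + 4)/I = (4 + I + L)/I)
D = 13/9 (D = -⅑*(-13) = 13/9 ≈ 1.4444)
y = 13/3 (y = 3*(13/9) = 13/3 ≈ 4.3333)
c(13, -7) + (-1)³*y = (4 - 7 + 13)/(-7) + (-1)³*(13/3) = -⅐*10 - 1*13/3 = -10/7 - 13/3 = -121/21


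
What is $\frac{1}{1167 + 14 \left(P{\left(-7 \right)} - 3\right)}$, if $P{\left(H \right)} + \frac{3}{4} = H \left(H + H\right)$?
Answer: $\frac{2}{4973} \approx 0.00040217$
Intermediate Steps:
$P{\left(H \right)} = - \frac{3}{4} + 2 H^{2}$ ($P{\left(H \right)} = - \frac{3}{4} + H \left(H + H\right) = - \frac{3}{4} + H 2 H = - \frac{3}{4} + 2 H^{2}$)
$\frac{1}{1167 + 14 \left(P{\left(-7 \right)} - 3\right)} = \frac{1}{1167 + 14 \left(\left(- \frac{3}{4} + 2 \left(-7\right)^{2}\right) - 3\right)} = \frac{1}{1167 + 14 \left(\left(- \frac{3}{4} + 2 \cdot 49\right) - 3\right)} = \frac{1}{1167 + 14 \left(\left(- \frac{3}{4} + 98\right) - 3\right)} = \frac{1}{1167 + 14 \left(\frac{389}{4} - 3\right)} = \frac{1}{1167 + 14 \cdot \frac{377}{4}} = \frac{1}{1167 + \frac{2639}{2}} = \frac{1}{\frac{4973}{2}} = \frac{2}{4973}$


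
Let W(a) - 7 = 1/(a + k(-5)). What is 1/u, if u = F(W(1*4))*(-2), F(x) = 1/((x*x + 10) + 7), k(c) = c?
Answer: -53/2 ≈ -26.500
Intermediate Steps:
W(a) = 7 + 1/(-5 + a) (W(a) = 7 + 1/(a - 5) = 7 + 1/(-5 + a))
F(x) = 1/(17 + x²) (F(x) = 1/((x² + 10) + 7) = 1/((10 + x²) + 7) = 1/(17 + x²))
u = -2/53 (u = -2/(17 + ((-34 + 7*(1*4))/(-5 + 1*4))²) = -2/(17 + ((-34 + 7*4)/(-5 + 4))²) = -2/(17 + ((-34 + 28)/(-1))²) = -2/(17 + (-1*(-6))²) = -2/(17 + 6²) = -2/(17 + 36) = -2/53 ≈ -0.037736)
1/u = 1/(-2/53) = -53/2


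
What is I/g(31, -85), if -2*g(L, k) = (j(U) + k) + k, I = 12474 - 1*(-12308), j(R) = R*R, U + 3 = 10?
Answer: 49564/121 ≈ 409.62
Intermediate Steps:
U = 7 (U = -3 + 10 = 7)
j(R) = R**2
I = 24782 (I = 12474 + 12308 = 24782)
g(L, k) = -49/2 - k (g(L, k) = -((7**2 + k) + k)/2 = -((49 + k) + k)/2 = -(49 + 2*k)/2 = -49/2 - k)
I/g(31, -85) = 24782/(-49/2 - 1*(-85)) = 24782/(-49/2 + 85) = 24782/(121/2) = 24782*(2/121) = 49564/121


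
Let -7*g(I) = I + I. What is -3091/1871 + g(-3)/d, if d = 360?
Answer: -1296349/785820 ≈ -1.6497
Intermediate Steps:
g(I) = -2*I/7 (g(I) = -(I + I)/7 = -2*I/7)
-3091/1871 + g(-3)/d = -3091/1871 - 2/7*(-3)/360 = -3091*1/1871 + (6/7)*(1/360) = -3091/1871 + 1/420 = -1296349/785820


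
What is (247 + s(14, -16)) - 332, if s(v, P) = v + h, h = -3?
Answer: -74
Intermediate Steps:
s(v, P) = -3 + v (s(v, P) = v - 3 = -3 + v)
(247 + s(14, -16)) - 332 = (247 + (-3 + 14)) - 332 = (247 + 11) - 332 = 258 - 332 = -74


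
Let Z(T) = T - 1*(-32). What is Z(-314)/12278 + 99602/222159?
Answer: 82876037/194833443 ≈ 0.42537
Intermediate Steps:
Z(T) = 32 + T (Z(T) = T + 32 = 32 + T)
Z(-314)/12278 + 99602/222159 = (32 - 314)/12278 + 99602/222159 = -282*1/12278 + 99602*(1/222159) = -141/6139 + 99602/222159 = 82876037/194833443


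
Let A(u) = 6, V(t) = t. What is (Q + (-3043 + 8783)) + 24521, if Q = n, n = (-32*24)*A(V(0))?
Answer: 25653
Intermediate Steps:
n = -4608 (n = -32*24*6 = -768*6 = -4608)
Q = -4608
(Q + (-3043 + 8783)) + 24521 = (-4608 + (-3043 + 8783)) + 24521 = (-4608 + 5740) + 24521 = 1132 + 24521 = 25653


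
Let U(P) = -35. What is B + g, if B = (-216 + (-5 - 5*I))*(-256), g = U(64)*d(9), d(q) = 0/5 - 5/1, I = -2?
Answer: 54191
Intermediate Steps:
d(q) = -5 (d(q) = 0*(⅕) - 5*1 = 0 - 5 = -5)
g = 175 (g = -35*(-5) = 175)
B = 54016 (B = (-216 + (-5 - 5*(-2)))*(-256) = (-216 + (-5 + 10))*(-256) = (-216 + 5)*(-256) = -211*(-256) = 54016)
B + g = 54016 + 175 = 54191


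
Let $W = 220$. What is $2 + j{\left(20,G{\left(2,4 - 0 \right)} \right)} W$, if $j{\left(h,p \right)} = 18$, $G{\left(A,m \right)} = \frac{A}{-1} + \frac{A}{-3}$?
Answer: $3962$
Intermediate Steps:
$G{\left(A,m \right)} = - \frac{4 A}{3}$ ($G{\left(A,m \right)} = A \left(-1\right) + A \left(- \frac{1}{3}\right) = - A - \frac{A}{3} = - \frac{4 A}{3}$)
$2 + j{\left(20,G{\left(2,4 - 0 \right)} \right)} W = 2 + 18 \cdot 220 = 2 + 3960 = 3962$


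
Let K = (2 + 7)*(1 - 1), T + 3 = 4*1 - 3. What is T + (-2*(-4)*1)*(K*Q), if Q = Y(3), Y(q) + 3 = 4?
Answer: -2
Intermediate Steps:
T = -2 (T = -3 + (4*1 - 3) = -3 + (4 - 3) = -3 + 1 = -2)
K = 0 (K = 9*0 = 0)
Y(q) = 1 (Y(q) = -3 + 4 = 1)
Q = 1
T + (-2*(-4)*1)*(K*Q) = -2 + (-2*(-4)*1)*(0*1) = -2 + (8*1)*0 = -2 + 8*0 = -2 + 0 = -2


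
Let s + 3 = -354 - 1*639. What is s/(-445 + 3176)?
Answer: -996/2731 ≈ -0.36470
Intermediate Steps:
s = -996 (s = -3 + (-354 - 1*639) = -3 + (-354 - 639) = -3 - 993 = -996)
s/(-445 + 3176) = -996/(-445 + 3176) = -996/2731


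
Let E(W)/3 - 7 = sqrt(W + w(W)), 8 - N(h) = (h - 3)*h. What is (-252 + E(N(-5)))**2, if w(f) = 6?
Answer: 53127 - 1386*I*sqrt(26) ≈ 53127.0 - 7067.2*I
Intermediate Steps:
N(h) = 8 - h*(-3 + h) (N(h) = 8 - (h - 3)*h = 8 - (-3 + h)*h = 8 - h*(-3 + h))
E(W) = 21 + 3*sqrt(6 + W) (E(W) = 21 + 3*sqrt(W + 6) = 21 + 3*sqrt(6 + W))
(-252 + E(N(-5)))**2 = (-252 + (21 + 3*sqrt(6 + (8 - 1*(-5)**2 + 3*(-5)))))**2 = (-252 + (21 + 3*sqrt(6 + (8 - 1*25 - 15))))**2 = (-252 + (21 + 3*sqrt(6 + (8 - 25 - 15))))**2 = (-252 + (21 + 3*sqrt(6 - 32)))**2 = (-252 + (21 + 3*sqrt(-26)))**2 = (-252 + (21 + 3*(I*sqrt(26))))**2 = (-252 + (21 + 3*I*sqrt(26)))**2 = (-231 + 3*I*sqrt(26))**2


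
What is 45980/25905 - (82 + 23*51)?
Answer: -590269/471 ≈ -1253.2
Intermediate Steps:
45980/25905 - (82 + 23*51) = 45980*(1/25905) - (82 + 1173) = 836/471 - 1*1255 = 836/471 - 1255 = -590269/471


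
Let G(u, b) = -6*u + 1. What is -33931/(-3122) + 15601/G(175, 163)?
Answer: -13112703/3274978 ≈ -4.0039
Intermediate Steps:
G(u, b) = 1 - 6*u
-33931/(-3122) + 15601/G(175, 163) = -33931/(-3122) + 15601/(1 - 6*175) = -33931*(-1/3122) + 15601/(1 - 1050) = 33931/3122 + 15601/(-1049) = 33931/3122 + 15601*(-1/1049) = 33931/3122 - 15601/1049 = -13112703/3274978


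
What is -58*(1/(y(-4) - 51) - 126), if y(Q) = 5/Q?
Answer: 1527604/209 ≈ 7309.1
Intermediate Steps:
-58*(1/(y(-4) - 51) - 126) = -58*(1/(5/(-4) - 51) - 126) = -58*(1/(5*(-¼) - 51) - 126) = -58*(1/(-5/4 - 51) - 126) = -58*(1/(-209/4) - 126) = -58*(-4/209 - 126) = -58*(-26338/209) = 1527604/209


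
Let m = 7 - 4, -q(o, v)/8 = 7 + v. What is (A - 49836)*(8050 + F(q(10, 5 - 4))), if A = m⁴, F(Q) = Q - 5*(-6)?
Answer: -398836080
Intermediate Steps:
q(o, v) = -56 - 8*v (q(o, v) = -8*(7 + v) = -56 - 8*v)
m = 3
F(Q) = 30 + Q (F(Q) = Q + 30 = 30 + Q)
A = 81 (A = 3⁴ = 81)
(A - 49836)*(8050 + F(q(10, 5 - 4))) = (81 - 49836)*(8050 + (30 + (-56 - 8*(5 - 4)))) = -49755*(8050 + (30 + (-56 - 8*1))) = -49755*(8050 + (30 + (-56 - 8))) = -49755*(8050 + (30 - 64)) = -49755*(8050 - 34) = -49755*8016 = -398836080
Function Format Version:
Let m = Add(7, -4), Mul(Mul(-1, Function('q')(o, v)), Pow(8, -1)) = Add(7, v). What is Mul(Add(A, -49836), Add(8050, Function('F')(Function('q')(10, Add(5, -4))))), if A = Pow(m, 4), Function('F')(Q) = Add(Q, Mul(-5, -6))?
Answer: -398836080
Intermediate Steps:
Function('q')(o, v) = Add(-56, Mul(-8, v)) (Function('q')(o, v) = Mul(-8, Add(7, v)) = Add(-56, Mul(-8, v)))
m = 3
Function('F')(Q) = Add(30, Q) (Function('F')(Q) = Add(Q, 30) = Add(30, Q))
A = 81 (A = Pow(3, 4) = 81)
Mul(Add(A, -49836), Add(8050, Function('F')(Function('q')(10, Add(5, -4))))) = Mul(Add(81, -49836), Add(8050, Add(30, Add(-56, Mul(-8, Add(5, -4)))))) = Mul(-49755, Add(8050, Add(30, Add(-56, Mul(-8, 1))))) = Mul(-49755, Add(8050, Add(30, Add(-56, -8)))) = Mul(-49755, Add(8050, Add(30, -64))) = Mul(-49755, Add(8050, -34)) = Mul(-49755, 8016) = -398836080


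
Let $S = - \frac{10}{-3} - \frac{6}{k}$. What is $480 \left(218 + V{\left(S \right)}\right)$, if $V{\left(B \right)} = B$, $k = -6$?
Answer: $106720$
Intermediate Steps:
$S = \frac{13}{3}$ ($S = - \frac{10}{-3} - \frac{6}{-6} = \left(-10\right) \left(- \frac{1}{3}\right) - -1 = \frac{10}{3} + 1 = \frac{13}{3} \approx 4.3333$)
$480 \left(218 + V{\left(S \right)}\right) = 480 \left(218 + \frac{13}{3}\right) = 480 \cdot \frac{667}{3} = 106720$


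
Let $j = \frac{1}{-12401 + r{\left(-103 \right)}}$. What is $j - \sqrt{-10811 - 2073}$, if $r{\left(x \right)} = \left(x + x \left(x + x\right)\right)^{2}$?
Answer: $\frac{1}{445830824} - 2 i \sqrt{3221} \approx 2.243 \cdot 10^{-9} - 113.51 i$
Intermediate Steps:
$r{\left(x \right)} = \left(x + 2 x^{2}\right)^{2}$ ($r{\left(x \right)} = \left(x + x 2 x\right)^{2} = \left(x + 2 x^{2}\right)^{2}$)
$j = \frac{1}{445830824}$ ($j = \frac{1}{-12401 + \left(-103\right)^{2} \left(1 + 2 \left(-103\right)\right)^{2}} = \frac{1}{-12401 + 10609 \left(1 - 206\right)^{2}} = \frac{1}{-12401 + 10609 \left(-205\right)^{2}} = \frac{1}{-12401 + 10609 \cdot 42025} = \frac{1}{-12401 + 445843225} = \frac{1}{445830824} \approx 2.243 \cdot 10^{-9}$)
$j - \sqrt{-10811 - 2073} = \frac{1}{445830824} - \sqrt{-10811 - 2073} = \frac{1}{445830824} - \sqrt{-12884} = \frac{1}{445830824} - 2 i \sqrt{3221}$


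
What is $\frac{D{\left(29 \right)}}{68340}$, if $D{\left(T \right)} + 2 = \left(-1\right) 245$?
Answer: $- \frac{247}{68340} \approx -0.0036143$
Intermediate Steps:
$D{\left(T \right)} = -247$ ($D{\left(T \right)} = -2 - 245 = -247$)
$\frac{D{\left(29 \right)}}{68340} = - \frac{247}{68340}$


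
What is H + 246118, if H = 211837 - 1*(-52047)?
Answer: 510002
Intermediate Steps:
H = 263884 (H = 211837 + 52047 = 263884)
H + 246118 = 263884 + 246118 = 510002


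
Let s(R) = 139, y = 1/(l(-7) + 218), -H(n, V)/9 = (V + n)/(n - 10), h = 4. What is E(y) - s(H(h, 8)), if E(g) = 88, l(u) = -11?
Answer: -51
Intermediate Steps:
H(n, V) = -9*(V + n)/(-10 + n) (H(n, V) = -9*(V + n)/(n - 10) = -9*(V + n)/(-10 + n))
y = 1/207 (y = 1/(-11 + 218) = 1/207 ≈ 0.0048309)
E(y) - s(H(h, 8)) = 88 - 1*139 = 88 - 139 = -51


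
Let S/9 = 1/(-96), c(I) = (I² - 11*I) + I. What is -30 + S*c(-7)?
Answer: -1317/32 ≈ -41.156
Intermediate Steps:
c(I) = I² - 10*I
S = -3/32 (S = 9/(-96) = 9*(-1/96) = -3/32 ≈ -0.093750)
-30 + S*c(-7) = -30 - (-21)*(-10 - 7)/32 = -30 - (-21)*(-17)/32 = -30 - 3/32*119 = -30 - 357/32 = -1317/32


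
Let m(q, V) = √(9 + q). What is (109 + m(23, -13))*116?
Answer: 12644 + 464*√2 ≈ 13300.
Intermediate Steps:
(109 + m(23, -13))*116 = (109 + √(9 + 23))*116 = (109 + √32)*116 = (109 + 4*√2)*116 = 12644 + 464*√2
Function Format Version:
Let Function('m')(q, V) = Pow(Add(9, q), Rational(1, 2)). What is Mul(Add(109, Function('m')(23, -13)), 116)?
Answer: Add(12644, Mul(464, Pow(2, Rational(1, 2)))) ≈ 13300.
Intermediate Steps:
Mul(Add(109, Function('m')(23, -13)), 116) = Mul(Add(109, Pow(Add(9, 23), Rational(1, 2))), 116) = Mul(Add(109, Pow(32, Rational(1, 2))), 116) = Mul(Add(109, Mul(4, Pow(2, Rational(1, 2)))), 116) = Add(12644, Mul(464, Pow(2, Rational(1, 2))))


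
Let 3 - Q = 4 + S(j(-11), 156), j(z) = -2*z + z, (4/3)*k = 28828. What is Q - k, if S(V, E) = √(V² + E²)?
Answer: -21622 - √24457 ≈ -21778.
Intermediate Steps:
k = 21621 (k = (¾)*28828 = 21621)
j(z) = -z
S(V, E) = √(E² + V²)
Q = -1 - √24457 (Q = 3 - (4 + √(156² + (-1*(-11))²)) = 3 - (4 + √(24336 + 11²)) = 3 - (4 + √(24336 + 121)) = 3 - (4 + √24457) = 3 + (-4 - √24457) = -1 - √24457 ≈ -157.39)
Q - k = (-1 - √24457) - 1*21621 = (-1 - √24457) - 21621 = -21622 - √24457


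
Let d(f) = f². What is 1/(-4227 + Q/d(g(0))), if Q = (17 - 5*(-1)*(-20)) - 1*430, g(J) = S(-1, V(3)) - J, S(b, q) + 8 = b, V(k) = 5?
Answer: -3/12700 ≈ -0.00023622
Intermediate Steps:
S(b, q) = -8 + b
g(J) = -9 - J (g(J) = (-8 - 1) - J = -9 - J)
Q = -513 (Q = (17 + 5*(-20)) - 430 = (17 - 100) - 430 = -83 - 430 = -513)
1/(-4227 + Q/d(g(0))) = 1/(-4227 - 513/(-9 - 1*0)²) = 1/(-4227 - 513/(-9 + 0)²) = 1/(-4227 - 513/((-9)²)) = 1/(-4227 - 513/81) = 1/(-4227 - 513*1/81) = 1/(-4227 - 19/3) = 1/(-12700/3) = -3/12700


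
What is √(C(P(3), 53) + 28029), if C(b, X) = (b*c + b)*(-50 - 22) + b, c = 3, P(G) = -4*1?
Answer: √29177 ≈ 170.81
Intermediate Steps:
P(G) = -4
C(b, X) = -287*b (C(b, X) = (b*3 + b)*(-50 - 22) + b = (3*b + b)*(-72) + b = (4*b)*(-72) + b = -288*b + b = -287*b)
√(C(P(3), 53) + 28029) = √(-287*(-4) + 28029) = √(1148 + 28029) = √29177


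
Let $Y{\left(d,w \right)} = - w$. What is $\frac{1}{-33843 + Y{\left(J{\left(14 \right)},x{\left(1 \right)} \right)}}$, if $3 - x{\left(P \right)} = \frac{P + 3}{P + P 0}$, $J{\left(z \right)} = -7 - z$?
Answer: $- \frac{1}{33842} \approx -2.9549 \cdot 10^{-5}$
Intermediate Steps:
$x{\left(P \right)} = 3 - \frac{3 + P}{P}$ ($x{\left(P \right)} = 3 - \frac{P + 3}{P + P 0} = 3 - \frac{3 + P}{P + 0} = 3 - \frac{3 + P}{P}$)
$\frac{1}{-33843 + Y{\left(J{\left(14 \right)},x{\left(1 \right)} \right)}} = \frac{1}{-33843 - \left(2 - \frac{3}{1}\right)} = \frac{1}{-33843 - \left(2 - 3\right)} = \frac{1}{-33843 - -1} = \frac{1}{-33843 + 1} = \frac{1}{-33842} = - \frac{1}{33842}$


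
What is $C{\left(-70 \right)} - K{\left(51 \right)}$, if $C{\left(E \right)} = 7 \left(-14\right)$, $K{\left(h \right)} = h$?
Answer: $-149$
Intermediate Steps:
$C{\left(E \right)} = -98$
$C{\left(-70 \right)} - K{\left(51 \right)} = -98 - 51 = -149$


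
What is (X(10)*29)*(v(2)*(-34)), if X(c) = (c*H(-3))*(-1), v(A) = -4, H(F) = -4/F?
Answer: -157760/3 ≈ -52587.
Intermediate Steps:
X(c) = -4*c/3 (X(c) = (c*(-4/(-3)))*(-1) = (c*(-4*(-⅓)))*(-1) = (c*(4/3))*(-1) = (4*c/3)*(-1) = -4*c/3)
(X(10)*29)*(v(2)*(-34)) = (-4/3*10*29)*(-4*(-34)) = -40/3*29*136 = -1160/3*136 = -157760/3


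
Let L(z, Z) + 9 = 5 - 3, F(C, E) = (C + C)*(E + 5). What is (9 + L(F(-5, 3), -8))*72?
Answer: 144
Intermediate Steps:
F(C, E) = 2*C*(5 + E) (F(C, E) = (2*C)*(5 + E) = 2*C*(5 + E))
L(z, Z) = -7 (L(z, Z) = -9 + (5 - 3) = -9 + 2 = -7)
(9 + L(F(-5, 3), -8))*72 = (9 - 7)*72 = 2*72 = 144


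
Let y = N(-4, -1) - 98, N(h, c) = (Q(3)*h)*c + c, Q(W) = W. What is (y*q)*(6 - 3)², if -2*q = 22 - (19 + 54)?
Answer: -39933/2 ≈ -19967.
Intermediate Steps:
N(h, c) = c + 3*c*h (N(h, c) = (3*h)*c + c = 3*c*h + c = c + 3*c*h)
q = 51/2 (q = -(22 - (19 + 54))/2 = -(22 - 1*73)/2 = -(22 - 73)/2 = -½*(-51) = 51/2 ≈ 25.500)
y = -87 (y = -(1 + 3*(-4)) - 98 = -(1 - 12) - 98 = -1*(-11) - 98 = 11 - 98 = -87)
(y*q)*(6 - 3)² = (-87*51/2)*(6 - 3)² = -4437/2*3² = -4437/2*9 = -39933/2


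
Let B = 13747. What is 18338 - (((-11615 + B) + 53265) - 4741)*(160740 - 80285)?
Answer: -4075510142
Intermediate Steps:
18338 - (((-11615 + B) + 53265) - 4741)*(160740 - 80285) = 18338 - (((-11615 + 13747) + 53265) - 4741)*(160740 - 80285) = 18338 - ((2132 + 53265) - 4741)*80455 = 18338 - (55397 - 4741)*80455 = 18338 - 50656*80455 = 18338 - 1*4075528480 = 18338 - 4075528480 = -4075510142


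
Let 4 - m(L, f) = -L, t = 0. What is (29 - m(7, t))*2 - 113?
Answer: -77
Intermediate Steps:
m(L, f) = 4 + L (m(L, f) = 4 - (-1)*L = 4 + L)
(29 - m(7, t))*2 - 113 = (29 - (4 + 7))*2 - 113 = (29 - 1*11)*2 - 113 = (29 - 11)*2 - 113 = 18*2 - 113 = 36 - 113 = -77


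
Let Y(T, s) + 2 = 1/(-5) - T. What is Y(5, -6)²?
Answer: 1296/25 ≈ 51.840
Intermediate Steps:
Y(T, s) = -11/5 - T (Y(T, s) = -2 + (1/(-5) - T) = -2 + (-⅕ - T) = -11/5 - T)
Y(5, -6)² = (-11/5 - 1*5)² = (-11/5 - 5)² = (-36/5)² = 1296/25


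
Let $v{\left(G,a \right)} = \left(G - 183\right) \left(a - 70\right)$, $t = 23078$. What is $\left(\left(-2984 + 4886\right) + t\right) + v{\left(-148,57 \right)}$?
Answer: $29283$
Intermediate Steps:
$v{\left(G,a \right)} = \left(-183 + G\right) \left(-70 + a\right)$
$\left(\left(-2984 + 4886\right) + t\right) + v{\left(-148,57 \right)} = \left(\left(-2984 + 4886\right) + 23078\right) - -4303 = \left(1902 + 23078\right) + \left(12810 - 10431 + 10360 - 8436\right) = 24980 + 4303 = 29283$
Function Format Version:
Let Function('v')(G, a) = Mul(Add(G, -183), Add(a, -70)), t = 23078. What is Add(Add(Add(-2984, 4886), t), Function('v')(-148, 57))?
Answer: 29283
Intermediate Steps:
Function('v')(G, a) = Mul(Add(-183, G), Add(-70, a))
Add(Add(Add(-2984, 4886), t), Function('v')(-148, 57)) = Add(Add(Add(-2984, 4886), 23078), Add(12810, Mul(-183, 57), Mul(-70, -148), Mul(-148, 57))) = Add(Add(1902, 23078), Add(12810, -10431, 10360, -8436)) = Add(24980, 4303) = 29283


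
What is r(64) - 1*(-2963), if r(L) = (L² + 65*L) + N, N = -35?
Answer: 11184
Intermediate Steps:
r(L) = -35 + L² + 65*L (r(L) = (L² + 65*L) - 35 = -35 + L² + 65*L)
r(64) - 1*(-2963) = (-35 + 64² + 65*64) - 1*(-2963) = (-35 + 4096 + 4160) + 2963 = 8221 + 2963 = 11184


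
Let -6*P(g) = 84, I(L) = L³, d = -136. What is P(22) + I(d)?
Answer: -2515470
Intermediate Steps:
P(g) = -14 (P(g) = -⅙*84 = -14)
P(22) + I(d) = -14 + (-136)³ = -14 - 2515456 = -2515470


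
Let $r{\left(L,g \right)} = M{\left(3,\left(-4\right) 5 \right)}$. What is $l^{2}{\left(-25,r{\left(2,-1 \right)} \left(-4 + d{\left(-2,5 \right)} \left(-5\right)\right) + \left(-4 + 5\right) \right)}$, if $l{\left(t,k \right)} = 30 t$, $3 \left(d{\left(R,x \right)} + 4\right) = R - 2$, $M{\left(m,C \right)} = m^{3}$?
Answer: $562500$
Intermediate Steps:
$d{\left(R,x \right)} = - \frac{14}{3} + \frac{R}{3}$ ($d{\left(R,x \right)} = -4 + \frac{R - 2}{3} = -4 + \frac{-2 + R}{3} = -4 + \left(- \frac{2}{3} + \frac{R}{3}\right) = - \frac{14}{3} + \frac{R}{3}$)
$r{\left(L,g \right)} = 27$ ($r{\left(L,g \right)} = 3^{3} = 27$)
$l^{2}{\left(-25,r{\left(2,-1 \right)} \left(-4 + d{\left(-2,5 \right)} \left(-5\right)\right) + \left(-4 + 5\right) \right)} = \left(30 \left(-25\right)\right)^{2} = \left(-750\right)^{2} = 562500$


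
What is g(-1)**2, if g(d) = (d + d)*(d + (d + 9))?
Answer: 196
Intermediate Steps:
g(d) = 2*d*(9 + 2*d) (g(d) = (2*d)*(d + (9 + d)) = (2*d)*(9 + 2*d) = 2*d*(9 + 2*d))
g(-1)**2 = (2*(-1)*(9 + 2*(-1)))**2 = (2*(-1)*(9 - 2))**2 = (2*(-1)*7)**2 = (-14)**2 = 196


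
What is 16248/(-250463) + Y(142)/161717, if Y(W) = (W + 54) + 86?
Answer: -2556947250/40504124971 ≈ -0.063128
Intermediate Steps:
Y(W) = 140 + W (Y(W) = (54 + W) + 86 = 140 + W)
16248/(-250463) + Y(142)/161717 = 16248/(-250463) + (140 + 142)/161717 = 16248*(-1/250463) + 282*(1/161717) = -16248/250463 + 282/161717 = -2556947250/40504124971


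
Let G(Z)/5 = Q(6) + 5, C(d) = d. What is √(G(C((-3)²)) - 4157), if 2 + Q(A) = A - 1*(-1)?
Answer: 37*I*√3 ≈ 64.086*I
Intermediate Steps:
Q(A) = -1 + A (Q(A) = -2 + (A - 1*(-1)) = -2 + (A + 1) = -2 + (1 + A) = -1 + A)
G(Z) = 50 (G(Z) = 5*((-1 + 6) + 5) = 5*(5 + 5) = 5*10 = 50)
√(G(C((-3)²)) - 4157) = √(50 - 4157) = √(-4107) = 37*I*√3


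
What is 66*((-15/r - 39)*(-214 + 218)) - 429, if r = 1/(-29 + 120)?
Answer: -371085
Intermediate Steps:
r = 1/91 ≈ 0.010989
66*((-15/r - 39)*(-214 + 218)) - 429 = 66*((-15/1/91 - 39)*(-214 + 218)) - 429 = 66*((-15*91 - 39)*4) - 429 = 66*((-1365 - 39)*4) - 429 = 66*(-1404*4) - 429 = 66*(-5616) - 429 = -370656 - 429 = -371085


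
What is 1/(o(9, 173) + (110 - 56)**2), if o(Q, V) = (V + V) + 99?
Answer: 1/3361 ≈ 0.00029753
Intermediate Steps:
o(Q, V) = 99 + 2*V (o(Q, V) = 2*V + 99 = 99 + 2*V)
1/(o(9, 173) + (110 - 56)**2) = 1/((99 + 2*173) + (110 - 56)**2) = 1/((99 + 346) + 54**2) = 1/(445 + 2916) = 1/3361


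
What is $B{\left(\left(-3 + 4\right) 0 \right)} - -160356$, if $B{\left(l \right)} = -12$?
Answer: $160344$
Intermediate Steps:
$B{\left(\left(-3 + 4\right) 0 \right)} - -160356 = -12 - -160356 = -12 + 160356 = 160344$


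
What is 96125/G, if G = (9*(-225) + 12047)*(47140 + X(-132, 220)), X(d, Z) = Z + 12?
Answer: 96125/474762184 ≈ 0.00020247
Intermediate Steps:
X(d, Z) = 12 + Z
G = 474762184 (G = (9*(-225) + 12047)*(47140 + (12 + 220)) = (-2025 + 12047)*(47140 + 232) = 10022*47372 = 474762184)
96125/G = 96125/474762184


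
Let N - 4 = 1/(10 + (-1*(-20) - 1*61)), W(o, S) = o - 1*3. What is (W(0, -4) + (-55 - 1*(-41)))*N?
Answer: -2091/31 ≈ -67.452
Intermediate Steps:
W(o, S) = -3 + o (W(o, S) = o - 3 = -3 + o)
N = 123/31 (N = 4 + 1/(10 + (-1*(-20) - 1*61)) = 4 + 1/(10 + (20 - 61)) = 4 + 1/(10 - 41) = 4 + 1/(-31) = 4 - 1/31 = 123/31 ≈ 3.9677)
(W(0, -4) + (-55 - 1*(-41)))*N = ((-3 + 0) + (-55 - 1*(-41)))*(123/31) = (-3 + (-55 + 41))*(123/31) = (-3 - 14)*(123/31) = -17*123/31 = -2091/31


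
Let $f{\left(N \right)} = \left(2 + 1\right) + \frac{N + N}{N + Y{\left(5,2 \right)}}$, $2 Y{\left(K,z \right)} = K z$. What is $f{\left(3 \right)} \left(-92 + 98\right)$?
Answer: $\frac{45}{2} \approx 22.5$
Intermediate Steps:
$Y{\left(K,z \right)} = \frac{K z}{2}$
$f{\left(N \right)} = 3 + \frac{2 N}{5 + N}$ ($f{\left(N \right)} = \left(2 + 1\right) + \frac{N + N}{N + \frac{1}{2} \cdot 5 \cdot 2} = 3 + \frac{2 N}{N + 5} = 3 + \frac{2 N}{5 + N}$)
$f{\left(3 \right)} \left(-92 + 98\right) = \frac{5 \left(3 + 3\right)}{5 + 3} \left(-92 + 98\right) = 5 \cdot \frac{1}{8} \cdot 6 \cdot 6 = \frac{15}{4} \cdot 6 = \frac{45}{2}$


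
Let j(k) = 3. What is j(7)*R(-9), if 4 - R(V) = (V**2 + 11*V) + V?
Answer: 93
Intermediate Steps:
R(V) = 4 - V**2 - 12*V (R(V) = 4 - ((V**2 + 11*V) + V) = 4 - (V**2 + 12*V) = 4 + (-V**2 - 12*V) = 4 - V**2 - 12*V)
j(7)*R(-9) = 3*(4 - 1*(-9)**2 - 12*(-9)) = 3*(4 - 1*81 + 108) = 3*(4 - 81 + 108) = 3*31 = 93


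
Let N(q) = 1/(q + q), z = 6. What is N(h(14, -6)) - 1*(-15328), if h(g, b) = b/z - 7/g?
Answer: 45983/3 ≈ 15328.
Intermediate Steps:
h(g, b) = -7/g + b/6 (h(g, b) = b/6 - 7/g = -7/g + b/6)
N(q) = 1/(2*q)
N(h(14, -6)) - 1*(-15328) = 1/(2*(-7/14 + (1/6)*(-6))) - 1*(-15328) = 1/(2*(-7*1/14 - 1)) + 15328 = 1/(2*(-1/2 - 1)) + 15328 = 1/(2*(-3/2)) + 15328 = (1/2)*(-2/3) + 15328 = -1/3 + 15328 = 45983/3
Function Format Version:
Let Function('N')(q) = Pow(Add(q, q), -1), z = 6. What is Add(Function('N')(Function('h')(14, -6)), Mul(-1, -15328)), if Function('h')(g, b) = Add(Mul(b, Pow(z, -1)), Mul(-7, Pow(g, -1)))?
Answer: Rational(45983, 3) ≈ 15328.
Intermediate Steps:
Function('h')(g, b) = Add(Mul(-7, Pow(g, -1)), Mul(Rational(1, 6), b)) (Function('h')(g, b) = Add(Mul(b, Pow(6, -1)), Mul(-7, Pow(g, -1))) = Add(Mul(b, Rational(1, 6)), Mul(-7, Pow(g, -1))) = Add(Mul(Rational(1, 6), b), Mul(-7, Pow(g, -1))) = Add(Mul(-7, Pow(g, -1)), Mul(Rational(1, 6), b)))
Function('N')(q) = Mul(Rational(1, 2), Pow(q, -1)) (Function('N')(q) = Pow(Mul(2, q), -1) = Mul(Rational(1, 2), Pow(q, -1)))
Add(Function('N')(Function('h')(14, -6)), Mul(-1, -15328)) = Add(Mul(Rational(1, 2), Pow(Add(Mul(-7, Pow(14, -1)), Mul(Rational(1, 6), -6)), -1)), Mul(-1, -15328)) = Add(Mul(Rational(1, 2), Pow(Add(Mul(-7, Rational(1, 14)), -1), -1)), 15328) = Add(Mul(Rational(1, 2), Pow(Add(Rational(-1, 2), -1), -1)), 15328) = Add(Mul(Rational(1, 2), Pow(Rational(-3, 2), -1)), 15328) = Add(Mul(Rational(1, 2), Rational(-2, 3)), 15328) = Add(Rational(-1, 3), 15328) = Rational(45983, 3)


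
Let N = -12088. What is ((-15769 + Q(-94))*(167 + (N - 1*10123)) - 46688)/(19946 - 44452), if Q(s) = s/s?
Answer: -173771552/12253 ≈ -14182.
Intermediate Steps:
Q(s) = 1
((-15769 + Q(-94))*(167 + (N - 1*10123)) - 46688)/(19946 - 44452) = ((-15769 + 1)*(167 + (-12088 - 1*10123)) - 46688)/(19946 - 44452) = (-15768*(167 + (-12088 - 10123)) - 46688)/(-24506) = (-15768*(167 - 22211) - 46688)*(-1/24506) = (-15768*(-22044) - 46688)*(-1/24506) = (347589792 - 46688)*(-1/24506) = 347543104*(-1/24506) = -173771552/12253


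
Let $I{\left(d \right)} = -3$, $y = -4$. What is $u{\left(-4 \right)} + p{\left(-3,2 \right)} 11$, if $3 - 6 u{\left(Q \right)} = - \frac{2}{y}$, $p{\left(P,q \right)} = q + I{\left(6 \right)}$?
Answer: $- \frac{127}{12} \approx -10.583$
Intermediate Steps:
$p{\left(P,q \right)} = -3 + q$ ($p{\left(P,q \right)} = q - 3 = -3 + q$)
$u{\left(Q \right)} = \frac{5}{12}$ ($u{\left(Q \right)} = \frac{1}{2} - \frac{\left(-2\right) \frac{1}{-4}}{6} = \frac{1}{2} - \frac{\left(-2\right) \left(- \frac{1}{4}\right)}{6} = \frac{1}{2} - \frac{1}{12} = \frac{5}{12}$)
$u{\left(-4 \right)} + p{\left(-3,2 \right)} 11 = \frac{5}{12} + \left(-3 + 2\right) 11 = \frac{5}{12} - 11 = - \frac{127}{12}$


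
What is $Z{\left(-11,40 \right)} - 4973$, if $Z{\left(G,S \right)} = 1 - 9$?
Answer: $-4981$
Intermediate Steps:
$Z{\left(G,S \right)} = -8$ ($Z{\left(G,S \right)} = 1 - 9 = -8$)
$Z{\left(-11,40 \right)} - 4973 = -8 - 4973 = -4981$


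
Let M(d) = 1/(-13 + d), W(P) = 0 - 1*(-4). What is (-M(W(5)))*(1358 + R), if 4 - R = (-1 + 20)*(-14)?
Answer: 1628/9 ≈ 180.89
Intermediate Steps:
W(P) = 4 (W(P) = 0 + 4 = 4)
R = 270 (R = 4 - (-1 + 20)*(-14) = 4 - 19*(-14) = 4 - 1*(-266) = 4 + 266 = 270)
(-M(W(5)))*(1358 + R) = (-1/(-13 + 4))*(1358 + 270) = -1/(-9)*1628 = -1*(-⅑)*1628 = (⅑)*1628 = 1628/9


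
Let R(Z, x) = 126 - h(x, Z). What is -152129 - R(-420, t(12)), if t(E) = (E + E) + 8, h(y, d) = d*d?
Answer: 24145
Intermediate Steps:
h(y, d) = d²
t(E) = 8 + 2*E (t(E) = 2*E + 8 = 8 + 2*E)
R(Z, x) = 126 - Z²
-152129 - R(-420, t(12)) = -152129 - (126 - 1*(-420)²) = -152129 - (126 - 1*176400) = -152129 - (126 - 176400) = -152129 - 1*(-176274) = -152129 + 176274 = 24145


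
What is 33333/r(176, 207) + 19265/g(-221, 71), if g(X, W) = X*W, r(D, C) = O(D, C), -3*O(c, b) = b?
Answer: -174785796/360893 ≈ -484.31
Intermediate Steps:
O(c, b) = -b/3
r(D, C) = -C/3
g(X, W) = W*X
33333/r(176, 207) + 19265/g(-221, 71) = 33333/((-⅓*207)) + 19265/((71*(-221))) = 33333/(-69) + 19265/(-15691) = 33333*(-1/69) + 19265*(-1/15691) = -11111/23 - 19265/15691 = -174785796/360893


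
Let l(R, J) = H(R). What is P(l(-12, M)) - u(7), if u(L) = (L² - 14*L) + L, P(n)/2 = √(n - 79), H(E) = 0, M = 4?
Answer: 42 + 2*I*√79 ≈ 42.0 + 17.776*I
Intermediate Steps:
l(R, J) = 0
P(n) = 2*√(-79 + n) (P(n) = 2*√(n - 79) = 2*√(-79 + n))
u(L) = L² - 13*L
P(l(-12, M)) - u(7) = 2*√(-79 + 0) - 7*(-13 + 7) = 2*√(-79) - 7*(-6) = 2*(I*√79) - 1*(-42) = 2*I*√79 + 42 = 42 + 2*I*√79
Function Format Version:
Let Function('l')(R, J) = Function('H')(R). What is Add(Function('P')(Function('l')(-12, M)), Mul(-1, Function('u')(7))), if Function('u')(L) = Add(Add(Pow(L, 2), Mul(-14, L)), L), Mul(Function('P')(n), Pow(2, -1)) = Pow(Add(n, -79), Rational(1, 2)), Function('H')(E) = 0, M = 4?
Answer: Add(42, Mul(2, I, Pow(79, Rational(1, 2)))) ≈ Add(42.000, Mul(17.776, I))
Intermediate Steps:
Function('l')(R, J) = 0
Function('P')(n) = Mul(2, Pow(Add(-79, n), Rational(1, 2))) (Function('P')(n) = Mul(2, Pow(Add(n, -79), Rational(1, 2))) = Mul(2, Pow(Add(-79, n), Rational(1, 2))))
Function('u')(L) = Add(Pow(L, 2), Mul(-13, L))
Add(Function('P')(Function('l')(-12, M)), Mul(-1, Function('u')(7))) = Add(Mul(2, Pow(Add(-79, 0), Rational(1, 2))), Mul(-1, Mul(7, Add(-13, 7)))) = Add(Mul(2, Pow(-79, Rational(1, 2))), Mul(-1, Mul(7, -6))) = Add(Mul(2, Mul(I, Pow(79, Rational(1, 2)))), Mul(-1, -42)) = Add(Mul(2, I, Pow(79, Rational(1, 2))), 42) = Add(42, Mul(2, I, Pow(79, Rational(1, 2))))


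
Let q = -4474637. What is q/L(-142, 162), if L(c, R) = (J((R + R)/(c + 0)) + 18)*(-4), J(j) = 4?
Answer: 4474637/88 ≈ 50848.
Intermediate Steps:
L(c, R) = -88 (L(c, R) = (4 + 18)*(-4) = 22*(-4) = -88)
q/L(-142, 162) = -4474637/(-88) = -4474637*(-1/88) = 4474637/88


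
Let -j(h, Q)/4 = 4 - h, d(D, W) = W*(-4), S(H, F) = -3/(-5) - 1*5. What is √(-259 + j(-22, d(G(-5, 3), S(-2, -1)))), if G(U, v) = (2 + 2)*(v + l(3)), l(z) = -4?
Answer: 11*I*√3 ≈ 19.053*I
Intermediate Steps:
S(H, F) = -22/5 (S(H, F) = -3*(-⅕) - 5 = ⅗ - 5 = -22/5)
G(U, v) = -16 + 4*v (G(U, v) = (2 + 2)*(v - 4) = 4*(-4 + v) = -16 + 4*v)
d(D, W) = -4*W
j(h, Q) = -16 + 4*h (j(h, Q) = -4*(4 - h) = -16 + 4*h)
√(-259 + j(-22, d(G(-5, 3), S(-2, -1)))) = √(-259 + (-16 + 4*(-22))) = √(-259 + (-16 - 88)) = √(-259 - 104) = √(-363) = 11*I*√3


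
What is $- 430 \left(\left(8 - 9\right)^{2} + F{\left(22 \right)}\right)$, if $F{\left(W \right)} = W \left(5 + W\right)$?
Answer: $-255850$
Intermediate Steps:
$- 430 \left(\left(8 - 9\right)^{2} + F{\left(22 \right)}\right) = - 430 \left(\left(8 - 9\right)^{2} + 22 \left(5 + 22\right)\right) = - 430 \left(\left(-1\right)^{2} + 22 \cdot 27\right) = - 430 \left(1 + 594\right) = \left(-430\right) 595 = -255850$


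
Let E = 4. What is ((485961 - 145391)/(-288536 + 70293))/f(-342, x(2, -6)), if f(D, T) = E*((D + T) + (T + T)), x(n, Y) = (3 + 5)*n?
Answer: 170285/128326884 ≈ 0.0013270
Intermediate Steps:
x(n, Y) = 8*n
f(D, T) = 4*D + 12*T (f(D, T) = 4*((D + T) + (T + T)) = 4*((D + T) + 2*T) = 4*(D + 3*T) = 4*D + 12*T)
((485961 - 145391)/(-288536 + 70293))/f(-342, x(2, -6)) = ((485961 - 145391)/(-288536 + 70293))/(4*(-342) + 12*(8*2)) = (340570/(-218243))/(-1368 + 12*16) = (340570*(-1/218243))/(-1368 + 192) = -340570/218243/(-1176) = -340570/218243*(-1/1176) = 170285/128326884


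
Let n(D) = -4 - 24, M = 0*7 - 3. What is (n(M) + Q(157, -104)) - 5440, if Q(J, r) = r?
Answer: -5572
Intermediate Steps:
M = -3 (M = 0 - 3 = -3)
n(D) = -28
(n(M) + Q(157, -104)) - 5440 = (-28 - 104) - 5440 = -132 - 5440 = -5572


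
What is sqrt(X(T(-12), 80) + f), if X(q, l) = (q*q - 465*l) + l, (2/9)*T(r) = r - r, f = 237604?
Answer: 6*sqrt(5569) ≈ 447.75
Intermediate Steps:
T(r) = 0 (T(r) = 9*(r - r)/2 = (9/2)*0 = 0)
X(q, l) = q**2 - 464*l (X(q, l) = (q**2 - 465*l) + l = q**2 - 464*l)
sqrt(X(T(-12), 80) + f) = sqrt((0**2 - 464*80) + 237604) = sqrt((0 - 37120) + 237604) = sqrt(-37120 + 237604) = sqrt(200484) = 6*sqrt(5569)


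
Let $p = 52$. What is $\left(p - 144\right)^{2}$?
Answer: $8464$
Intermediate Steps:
$\left(p - 144\right)^{2} = \left(52 - 144\right)^{2} = \left(-92\right)^{2} = 8464$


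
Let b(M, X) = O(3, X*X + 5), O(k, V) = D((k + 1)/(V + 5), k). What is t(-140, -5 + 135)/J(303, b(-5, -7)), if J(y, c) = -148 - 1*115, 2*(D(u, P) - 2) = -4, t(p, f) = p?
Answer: 140/263 ≈ 0.53232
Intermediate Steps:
D(u, P) = 0 (D(u, P) = 2 + (1/2)*(-4) = 2 - 2 = 0)
O(k, V) = 0
b(M, X) = 0
J(y, c) = -263 (J(y, c) = -148 - 115 = -263)
t(-140, -5 + 135)/J(303, b(-5, -7)) = -140/(-263) = -140*(-1/263) = 140/263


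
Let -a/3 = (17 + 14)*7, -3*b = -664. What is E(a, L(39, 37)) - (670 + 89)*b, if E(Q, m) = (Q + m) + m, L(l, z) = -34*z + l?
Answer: -171081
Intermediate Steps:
b = 664/3 (b = -⅓*(-664) = 664/3 ≈ 221.33)
L(l, z) = l - 34*z
a = -651 (a = -3*(17 + 14)*7 = -93*7 = -3*217 = -651)
E(Q, m) = Q + 2*m
E(a, L(39, 37)) - (670 + 89)*b = (-651 + 2*(39 - 34*37)) - (670 + 89)*664/3 = (-651 + 2*(39 - 1258)) - 759*664/3 = (-651 + 2*(-1219)) - 1*167992 = (-651 - 2438) - 167992 = -3089 - 167992 = -171081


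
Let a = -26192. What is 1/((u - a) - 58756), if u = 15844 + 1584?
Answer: -1/15136 ≈ -6.6068e-5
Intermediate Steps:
u = 17428
1/((u - a) - 58756) = 1/((17428 - 1*(-26192)) - 58756) = 1/((17428 + 26192) - 58756) = 1/(43620 - 58756) = 1/(-15136) = -1/15136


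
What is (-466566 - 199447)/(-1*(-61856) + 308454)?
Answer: -666013/370310 ≈ -1.7985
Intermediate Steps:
(-466566 - 199447)/(-1*(-61856) + 308454) = -666013/(61856 + 308454) = -666013/370310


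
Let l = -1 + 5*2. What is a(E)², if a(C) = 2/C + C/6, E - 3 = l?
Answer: 169/36 ≈ 4.6944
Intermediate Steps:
l = 9 (l = -1 + 10 = 9)
E = 12 (E = 3 + 9 = 12)
a(C) = 2/C + C/6 (a(C) = 2/C + C*(⅙) = 2/C + C/6)
a(E)² = (2/12 + (⅙)*12)² = (2*(1/12) + 2)² = (⅙ + 2)² = (13/6)² = 169/36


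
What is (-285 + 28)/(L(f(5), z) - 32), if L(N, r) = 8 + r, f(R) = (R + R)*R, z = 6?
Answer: 257/18 ≈ 14.278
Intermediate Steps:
f(R) = 2*R² (f(R) = (2*R)*R = 2*R²)
(-285 + 28)/(L(f(5), z) - 32) = (-285 + 28)/((8 + 6) - 32) = -257/(14 - 32) = -257/(-18) = -257*(-1/18) = 257/18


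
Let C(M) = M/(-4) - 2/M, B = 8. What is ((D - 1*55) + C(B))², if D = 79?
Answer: 7569/16 ≈ 473.06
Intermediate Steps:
C(M) = -2/M - M/4 (C(M) = M*(-¼) - 2/M = -M/4 - 2/M = -2/M - M/4)
((D - 1*55) + C(B))² = ((79 - 1*55) + (-2/8 - ¼*8))² = ((79 - 55) + (-2*⅛ - 2))² = (24 + (-¼ - 2))² = (24 - 9/4)² = (87/4)² = 7569/16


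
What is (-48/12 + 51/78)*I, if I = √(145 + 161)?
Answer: -261*√34/26 ≈ -58.534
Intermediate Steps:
I = 3*√34 (I = √306 = 3*√34 ≈ 17.493)
(-48/12 + 51/78)*I = (-48/12 + 51/78)*(3*√34) = (-48*1/12 + 51*(1/78))*(3*√34) = (-4 + 17/26)*(3*√34) = -261*√34/26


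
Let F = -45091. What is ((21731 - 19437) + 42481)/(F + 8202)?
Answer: -44775/36889 ≈ -1.2138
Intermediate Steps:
((21731 - 19437) + 42481)/(F + 8202) = ((21731 - 19437) + 42481)/(-45091 + 8202) = (2294 + 42481)/(-36889) = 44775*(-1/36889) = -44775/36889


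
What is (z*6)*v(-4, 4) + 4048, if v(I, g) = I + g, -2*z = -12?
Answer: 4048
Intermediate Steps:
z = 6 (z = -½*(-12) = 6)
(z*6)*v(-4, 4) + 4048 = (6*6)*(-4 + 4) + 4048 = 36*0 + 4048 = 0 + 4048 = 4048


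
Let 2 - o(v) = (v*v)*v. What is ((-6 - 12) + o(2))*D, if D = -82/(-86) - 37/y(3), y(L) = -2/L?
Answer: -58260/43 ≈ -1354.9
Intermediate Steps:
o(v) = 2 - v**3 (o(v) = 2 - v*v*v = 2 - v**2*v = 2 - v**3)
D = 4855/86 (D = -82/(-86) - 37/((-2/3)) = -82*(-1/86) - 37/((-2*1/3)) = 41/43 - 37/(-2/3) = 41/43 - 37*(-3/2) = 41/43 + 111/2 = 4855/86 ≈ 56.453)
((-6 - 12) + o(2))*D = ((-6 - 12) + (2 - 1*2**3))*(4855/86) = (-18 + (2 - 1*8))*(4855/86) = (-18 + (2 - 8))*(4855/86) = (-18 - 6)*(4855/86) = -24*4855/86 = -58260/43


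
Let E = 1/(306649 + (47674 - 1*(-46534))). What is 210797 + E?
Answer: 84499453030/400857 ≈ 2.1080e+5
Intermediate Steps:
E = 1/400857 (E = 1/(306649 + (47674 + 46534)) = 1/(306649 + 94208) = 1/400857 ≈ 2.4947e-6)
210797 + E = 210797 + 1/400857 = 84499453030/400857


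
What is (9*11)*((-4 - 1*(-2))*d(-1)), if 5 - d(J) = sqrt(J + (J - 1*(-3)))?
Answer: -792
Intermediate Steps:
d(J) = 5 - sqrt(3 + 2*J) (d(J) = 5 - sqrt(J + (J - 1*(-3))) = 5 - sqrt(J + (J + 3)) = 5 - sqrt(J + (3 + J)) = 5 - sqrt(3 + 2*J))
(9*11)*((-4 - 1*(-2))*d(-1)) = (9*11)*((-4 - 1*(-2))*(5 - sqrt(3 + 2*(-1)))) = 99*((-4 + 2)*(5 - sqrt(3 - 2))) = 99*(-2*(5 - sqrt(1))) = 99*(-2*(5 - 1*1)) = 99*(-2*(5 - 1)) = 99*(-2*4) = 99*(-8) = -792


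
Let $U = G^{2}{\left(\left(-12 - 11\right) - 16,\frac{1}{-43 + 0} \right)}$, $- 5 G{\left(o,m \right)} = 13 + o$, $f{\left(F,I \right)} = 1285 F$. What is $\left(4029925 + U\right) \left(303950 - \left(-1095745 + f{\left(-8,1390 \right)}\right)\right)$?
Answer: $5682131627599$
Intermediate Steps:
$G{\left(o,m \right)} = - \frac{13}{5} - \frac{o}{5}$ ($G{\left(o,m \right)} = - \frac{13 + o}{5} = - \frac{13}{5} - \frac{o}{5}$)
$U = \frac{676}{25}$ ($U = \left(- \frac{13}{5} - \frac{\left(-12 - 11\right) - 16}{5}\right)^{2} = \left(- \frac{13}{5} - \frac{-23 - 16}{5}\right)^{2} = \left(- \frac{13}{5} - - \frac{39}{5}\right)^{2} = \left(- \frac{13}{5} + \frac{39}{5}\right)^{2} = \left(\frac{26}{5}\right)^{2} = \frac{676}{25} \approx 27.04$)
$\left(4029925 + U\right) \left(303950 - \left(-1095745 + f{\left(-8,1390 \right)}\right)\right) = \left(4029925 + \frac{676}{25}\right) \left(303950 + \left(1095745 - 1285 \left(-8\right)\right)\right) = \frac{100748801 \left(303950 + \left(1095745 - -10280\right)\right)}{25} = \frac{100748801 \left(303950 + \left(1095745 + 10280\right)\right)}{25} = \frac{100748801 \left(303950 + 1106025\right)}{25} = \frac{100748801}{25} \cdot 1409975 = 5682131627599$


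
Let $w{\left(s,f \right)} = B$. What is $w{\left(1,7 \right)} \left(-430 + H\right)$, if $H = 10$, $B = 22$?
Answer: $-9240$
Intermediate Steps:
$w{\left(s,f \right)} = 22$
$w{\left(1,7 \right)} \left(-430 + H\right) = 22 \left(-430 + 10\right) = 22 \left(-420\right) = -9240$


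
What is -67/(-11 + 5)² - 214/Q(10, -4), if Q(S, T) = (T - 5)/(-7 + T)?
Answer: -3161/12 ≈ -263.42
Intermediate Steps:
Q(S, T) = (-5 + T)/(-7 + T)
-67/(-11 + 5)² - 214/Q(10, -4) = -67/(-11 + 5)² - 214*(-7 - 4)/(-5 - 4) = -67/((-6)²) - 214/(-9/(-11)) = -67/36 - 214/((-1/11*(-9))) = -67*1/36 - 214/9/11 = -67/36 - 214*11/9 = -67/36 - 2354/9 = -3161/12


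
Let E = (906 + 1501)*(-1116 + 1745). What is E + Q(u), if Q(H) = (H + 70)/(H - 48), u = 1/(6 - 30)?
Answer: 1745643780/1153 ≈ 1.5140e+6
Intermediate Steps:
E = 1514003 (E = 2407*629 = 1514003)
u = -1/24 (u = 1/(-24) = -1/24 ≈ -0.041667)
Q(H) = (70 + H)/(-48 + H)
E + Q(u) = 1514003 + (70 - 1/24)/(-48 - 1/24) = 1514003 + (1679/24)/(-1153/24) = 1514003 - 24/1153*1679/24 = 1514003 - 1679/1153 = 1745643780/1153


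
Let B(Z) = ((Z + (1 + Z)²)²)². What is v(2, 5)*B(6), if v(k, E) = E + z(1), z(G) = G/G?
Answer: 54903750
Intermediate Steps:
z(G) = 1
v(k, E) = 1 + E (v(k, E) = E + 1 = 1 + E)
B(Z) = (Z + (1 + Z)²)⁴
v(2, 5)*B(6) = (1 + 5)*(6 + (1 + 6)²)⁴ = 6*(6 + 7²)⁴ = 6*(6 + 49)⁴ = 6*55⁴ = 6*9150625 = 54903750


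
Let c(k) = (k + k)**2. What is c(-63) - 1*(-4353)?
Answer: 20229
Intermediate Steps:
c(k) = 4*k**2 (c(k) = (2*k)**2 = 4*k**2)
c(-63) - 1*(-4353) = 4*(-63)**2 - 1*(-4353) = 4*3969 + 4353 = 15876 + 4353 = 20229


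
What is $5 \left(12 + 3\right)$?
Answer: $75$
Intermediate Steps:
$5 \left(12 + 3\right) = 5 \cdot 15 = 75$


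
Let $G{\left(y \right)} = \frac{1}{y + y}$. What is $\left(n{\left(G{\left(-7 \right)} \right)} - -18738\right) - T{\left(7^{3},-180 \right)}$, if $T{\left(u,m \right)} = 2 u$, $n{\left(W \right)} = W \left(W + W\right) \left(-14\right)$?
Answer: $\frac{126363}{7} \approx 18052.0$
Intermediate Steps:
$G{\left(y \right)} = \frac{1}{2 y}$
$n{\left(W \right)} = - 28 W^{2}$ ($n{\left(W \right)} = W 2 W \left(-14\right) = 2 W^{2} \left(-14\right) = - 28 W^{2}$)
$\left(n{\left(G{\left(-7 \right)} \right)} - -18738\right) - T{\left(7^{3},-180 \right)} = \left(- 28 \left(\frac{1}{2 \left(-7\right)}\right)^{2} - -18738\right) - 2 \cdot 7^{3} = \left(- 28 \left(\frac{1}{2} \left(- \frac{1}{7}\right)\right)^{2} + 18738\right) - 2 \cdot 343 = \left(- 28 \left(- \frac{1}{14}\right)^{2} + 18738\right) - 686 = \left(\left(-28\right) \frac{1}{196} + 18738\right) - 686 = \left(- \frac{1}{7} + 18738\right) - 686 = \frac{131165}{7} - 686 = \frac{126363}{7}$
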